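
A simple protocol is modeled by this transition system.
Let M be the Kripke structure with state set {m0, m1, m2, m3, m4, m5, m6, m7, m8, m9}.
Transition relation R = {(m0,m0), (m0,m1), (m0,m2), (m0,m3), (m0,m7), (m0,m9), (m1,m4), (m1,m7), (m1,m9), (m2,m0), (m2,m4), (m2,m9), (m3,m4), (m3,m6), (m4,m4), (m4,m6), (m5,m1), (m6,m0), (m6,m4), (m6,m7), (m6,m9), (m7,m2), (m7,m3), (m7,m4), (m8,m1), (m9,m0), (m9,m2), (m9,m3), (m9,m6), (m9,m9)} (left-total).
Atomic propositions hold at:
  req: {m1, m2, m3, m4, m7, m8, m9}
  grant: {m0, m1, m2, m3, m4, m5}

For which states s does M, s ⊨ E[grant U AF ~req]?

Sat(~req) = {m0, m5, m6}
AF ~req: least fixpoint, start Z0 = {m0, m5, m6}, add states with every successor in Z. Already a fixed point.
Sat(AF ~req) = {m0, m5, m6}
E[grant U AF ~req]: least fixpoint, start Z0 = Sat(AF ~req) = {m0, m5, m6}, add states in Sat(grant) with some successor in Z. Z1 = {m0, m2, m3, m4, m5, m6}; Z2 = {m0, m1, m2, m3, m4, m5, m6}; fixed.
Sat(E[grant U AF ~req]) = {m0, m1, m2, m3, m4, m5, m6}

{m0, m1, m2, m3, m4, m5, m6}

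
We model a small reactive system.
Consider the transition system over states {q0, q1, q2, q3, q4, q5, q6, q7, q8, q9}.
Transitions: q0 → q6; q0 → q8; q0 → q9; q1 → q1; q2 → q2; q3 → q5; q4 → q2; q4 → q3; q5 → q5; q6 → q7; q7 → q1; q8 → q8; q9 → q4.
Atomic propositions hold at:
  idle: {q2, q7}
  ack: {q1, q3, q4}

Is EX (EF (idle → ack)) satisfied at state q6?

Sat(idle → ack) = {q0, q1, q3, q4, q5, q6, q8, q9}
EF (idle → ack): least fixpoint, start Z0 = {q0, q1, q3, q4, q5, q6, q8, q9}, add states with some successor in Z. Z1 = {q0, q1, q3, q4, q5, q6, q7, q8, q9}; fixed.
Sat(EF (idle → ack)) = {q0, q1, q3, q4, q5, q6, q7, q8, q9}
Sat(EX (EF (idle → ack))) = {s : some successor in {q0, q1, q3, q4, q5, q6, q7, q8, q9}} = {q0, q1, q3, q4, q5, q6, q7, q8, q9}
q6 ∈ Sat(EX (EF (idle → ack))) = {q0, q1, q3, q4, q5, q6, q7, q8, q9}, so the formula holds at q6.

Yes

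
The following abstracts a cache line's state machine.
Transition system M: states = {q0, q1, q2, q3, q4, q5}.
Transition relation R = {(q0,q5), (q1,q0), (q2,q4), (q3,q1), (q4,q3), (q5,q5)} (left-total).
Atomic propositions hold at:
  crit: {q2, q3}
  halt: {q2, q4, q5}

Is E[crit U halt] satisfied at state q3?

E[crit U halt]: least fixpoint, start Z0 = Sat(halt) = {q2, q4, q5}, add states in Sat(crit) with some successor in Z. Already a fixed point.
Sat(E[crit U halt]) = {q2, q4, q5}
q3 ∉ Sat(E[crit U halt]) = {q2, q4, q5}, so the formula does not hold at q3.

No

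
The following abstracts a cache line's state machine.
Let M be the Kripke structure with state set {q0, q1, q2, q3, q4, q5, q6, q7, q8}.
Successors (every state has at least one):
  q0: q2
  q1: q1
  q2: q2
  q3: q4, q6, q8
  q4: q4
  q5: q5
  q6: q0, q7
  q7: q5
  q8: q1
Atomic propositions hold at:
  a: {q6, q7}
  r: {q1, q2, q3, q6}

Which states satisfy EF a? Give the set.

EF a: least fixpoint, start Z0 = {q6, q7}, add states with some successor in Z. Z1 = {q3, q6, q7}; fixed.
Sat(EF a) = {q3, q6, q7}

{q3, q6, q7}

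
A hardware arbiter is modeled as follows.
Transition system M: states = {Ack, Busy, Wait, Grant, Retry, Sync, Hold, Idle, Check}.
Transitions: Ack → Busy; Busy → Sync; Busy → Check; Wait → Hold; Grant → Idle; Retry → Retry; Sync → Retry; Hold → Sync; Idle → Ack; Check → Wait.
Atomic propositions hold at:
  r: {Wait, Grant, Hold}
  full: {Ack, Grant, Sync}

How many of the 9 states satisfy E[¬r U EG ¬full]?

Sat(¬r) = {Ack, Busy, Retry, Sync, Idle, Check}
Sat(¬full) = {Busy, Wait, Retry, Hold, Idle, Check}
EG ¬full: greatest fixpoint, start Z0 = {Busy, Wait, Retry, Hold, Idle, Check}, keep only states in Sat with some successor in Z. Z1 = {Busy, Wait, Retry, Check}; Z2 = {Busy, Retry, Check}; Z3 = {Busy, Retry}; Z4 = {Retry}; fixed.
Sat(EG ¬full) = {Retry}
E[¬r U EG ¬full]: least fixpoint, start Z0 = Sat(EG ¬full) = {Retry}, add states in Sat(¬r) with some successor in Z. Z1 = {Retry, Sync}; Z2 = {Busy, Retry, Sync}; Z3 = {Ack, Busy, Retry, Sync}; Z4 = {Ack, Busy, Retry, Sync, Idle}; fixed.
Sat(E[¬r U EG ¬full]) = {Ack, Busy, Retry, Sync, Idle}
|Sat(E[¬r U EG ¬full])| = |{Ack, Busy, Retry, Sync, Idle}| = 5.

5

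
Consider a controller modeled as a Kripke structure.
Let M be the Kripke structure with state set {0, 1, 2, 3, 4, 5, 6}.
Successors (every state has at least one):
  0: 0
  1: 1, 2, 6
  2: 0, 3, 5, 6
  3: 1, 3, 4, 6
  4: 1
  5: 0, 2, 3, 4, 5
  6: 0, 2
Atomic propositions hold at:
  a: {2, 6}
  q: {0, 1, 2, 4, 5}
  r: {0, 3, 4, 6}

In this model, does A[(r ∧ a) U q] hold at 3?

Sat(r ∧ a) = {6}
A[(r ∧ a) U q]: least fixpoint, start Z0 = Sat(q) = {0, 1, 2, 4, 5}, add states in Sat(r ∧ a) with every successor in Z. Z1 = {0, 1, 2, 4, 5, 6}; fixed.
Sat(A[(r ∧ a) U q]) = {0, 1, 2, 4, 5, 6}
3 ∉ Sat(A[(r ∧ a) U q]) = {0, 1, 2, 4, 5, 6}, so the formula does not hold at 3.

No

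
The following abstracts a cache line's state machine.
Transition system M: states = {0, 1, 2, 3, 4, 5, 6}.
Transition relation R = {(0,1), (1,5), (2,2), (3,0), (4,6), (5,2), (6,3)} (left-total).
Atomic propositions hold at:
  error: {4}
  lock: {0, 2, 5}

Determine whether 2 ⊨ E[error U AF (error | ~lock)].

Sat(~lock) = {1, 3, 4, 6}
Sat(error | ~lock) = {1, 3, 4, 6}
AF (error | ~lock): least fixpoint, start Z0 = {1, 3, 4, 6}, add states with every successor in Z. Z1 = {0, 1, 3, 4, 6}; fixed.
Sat(AF (error | ~lock)) = {0, 1, 3, 4, 6}
E[error U AF (error | ~lock)]: least fixpoint, start Z0 = Sat(AF (error | ~lock)) = {0, 1, 3, 4, 6}, add states in Sat(error) with some successor in Z. Already a fixed point.
Sat(E[error U AF (error | ~lock)]) = {0, 1, 3, 4, 6}
2 ∉ Sat(E[error U AF (error | ~lock)]) = {0, 1, 3, 4, 6}, so the formula does not hold at 2.

No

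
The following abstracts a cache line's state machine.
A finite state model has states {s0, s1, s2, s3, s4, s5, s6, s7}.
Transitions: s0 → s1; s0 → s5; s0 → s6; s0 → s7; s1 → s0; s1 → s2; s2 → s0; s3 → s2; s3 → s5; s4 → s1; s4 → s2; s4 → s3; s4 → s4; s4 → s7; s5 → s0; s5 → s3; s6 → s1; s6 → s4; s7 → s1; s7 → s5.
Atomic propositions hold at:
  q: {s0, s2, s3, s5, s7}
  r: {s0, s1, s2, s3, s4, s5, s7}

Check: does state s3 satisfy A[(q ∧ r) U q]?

Sat(q ∧ r) = {s0, s2, s3, s5, s7}
A[(q ∧ r) U q]: least fixpoint, start Z0 = Sat(q) = {s0, s2, s3, s5, s7}, add states in Sat(q ∧ r) with every successor in Z. Already a fixed point.
Sat(A[(q ∧ r) U q]) = {s0, s2, s3, s5, s7}
s3 ∈ Sat(A[(q ∧ r) U q]) = {s0, s2, s3, s5, s7}, so the formula holds at s3.

Yes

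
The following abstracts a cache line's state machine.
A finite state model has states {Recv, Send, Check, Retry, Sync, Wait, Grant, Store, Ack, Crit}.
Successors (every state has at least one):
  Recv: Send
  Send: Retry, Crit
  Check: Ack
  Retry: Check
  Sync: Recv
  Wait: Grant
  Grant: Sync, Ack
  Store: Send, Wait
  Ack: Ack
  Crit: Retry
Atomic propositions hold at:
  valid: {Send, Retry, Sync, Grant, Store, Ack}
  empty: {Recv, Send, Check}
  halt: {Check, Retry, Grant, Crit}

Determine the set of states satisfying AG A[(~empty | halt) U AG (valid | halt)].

Sat(~empty) = {Retry, Sync, Wait, Grant, Store, Ack, Crit}
Sat(~empty | halt) = {Check, Retry, Sync, Wait, Grant, Store, Ack, Crit}
Sat(valid | halt) = {Send, Check, Retry, Sync, Grant, Store, Ack, Crit}
AG (valid | halt): greatest fixpoint, start Z0 = {Send, Check, Retry, Sync, Grant, Store, Ack, Crit}, keep only states in Sat with every successor in Z. Z1 = {Send, Check, Retry, Grant, Ack, Crit}; Z2 = {Send, Check, Retry, Ack, Crit}; fixed.
Sat(AG (valid | halt)) = {Send, Check, Retry, Ack, Crit}
A[(~empty | halt) U AG (valid | halt)]: least fixpoint, start Z0 = Sat(AG (valid | halt)) = {Send, Check, Retry, Ack, Crit}, add states in Sat(~empty | halt) with every successor in Z. Already a fixed point.
Sat(A[(~empty | halt) U AG (valid | halt)]) = {Send, Check, Retry, Ack, Crit}
AG A[(~empty | halt) U AG (valid | halt)]: greatest fixpoint, start Z0 = {Send, Check, Retry, Ack, Crit}, keep only states in Sat with every successor in Z. Already a fixed point.
Sat(AG A[(~empty | halt) U AG (valid | halt)]) = {Send, Check, Retry, Ack, Crit}

{Send, Check, Retry, Ack, Crit}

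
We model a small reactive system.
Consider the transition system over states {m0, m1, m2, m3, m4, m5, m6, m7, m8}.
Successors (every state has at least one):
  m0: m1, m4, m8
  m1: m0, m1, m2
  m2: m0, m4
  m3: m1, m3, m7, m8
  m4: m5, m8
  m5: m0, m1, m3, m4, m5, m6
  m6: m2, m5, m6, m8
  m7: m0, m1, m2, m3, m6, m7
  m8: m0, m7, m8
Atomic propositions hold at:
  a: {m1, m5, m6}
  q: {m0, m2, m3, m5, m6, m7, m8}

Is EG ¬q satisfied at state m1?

Yes

Sat(¬q) = {m1, m4}
EG ¬q: greatest fixpoint, start Z0 = {m1, m4}, keep only states in Sat with some successor in Z. Z1 = {m1}; fixed.
Sat(EG ¬q) = {m1}
m1 ∈ Sat(EG ¬q) = {m1}, so the formula holds at m1.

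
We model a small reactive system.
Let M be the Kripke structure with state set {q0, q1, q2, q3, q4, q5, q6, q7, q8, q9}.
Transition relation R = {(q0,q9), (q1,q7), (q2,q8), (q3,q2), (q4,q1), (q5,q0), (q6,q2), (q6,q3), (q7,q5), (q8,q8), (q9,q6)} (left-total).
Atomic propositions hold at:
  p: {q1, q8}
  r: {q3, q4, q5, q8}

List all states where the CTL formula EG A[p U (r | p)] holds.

{q8}

Sat(r | p) = {q1, q3, q4, q5, q8}
A[p U (r | p)]: least fixpoint, start Z0 = Sat((r | p)) = {q1, q3, q4, q5, q8}, add states in Sat(p) with every successor in Z. Already a fixed point.
Sat(A[p U (r | p)]) = {q1, q3, q4, q5, q8}
EG A[p U (r | p)]: greatest fixpoint, start Z0 = {q1, q3, q4, q5, q8}, keep only states in Sat with some successor in Z. Z1 = {q4, q8}; Z2 = {q8}; fixed.
Sat(EG A[p U (r | p)]) = {q8}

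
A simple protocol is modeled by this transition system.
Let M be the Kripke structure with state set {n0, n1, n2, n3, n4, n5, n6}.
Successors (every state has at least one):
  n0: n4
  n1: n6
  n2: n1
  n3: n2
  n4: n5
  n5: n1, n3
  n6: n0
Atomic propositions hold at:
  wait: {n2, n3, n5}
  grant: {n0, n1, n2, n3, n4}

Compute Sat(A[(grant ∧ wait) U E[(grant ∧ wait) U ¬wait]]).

{n0, n1, n2, n3, n4, n6}

Sat(grant ∧ wait) = {n2, n3}
Sat(¬wait) = {n0, n1, n4, n6}
E[(grant ∧ wait) U ¬wait]: least fixpoint, start Z0 = Sat(¬wait) = {n0, n1, n4, n6}, add states in Sat(grant ∧ wait) with some successor in Z. Z1 = {n0, n1, n2, n4, n6}; Z2 = {n0, n1, n2, n3, n4, n6}; fixed.
Sat(E[(grant ∧ wait) U ¬wait]) = {n0, n1, n2, n3, n4, n6}
A[(grant ∧ wait) U E[(grant ∧ wait) U ¬wait]]: least fixpoint, start Z0 = Sat(E[(grant ∧ wait) U ¬wait]) = {n0, n1, n2, n3, n4, n6}, add states in Sat(grant ∧ wait) with every successor in Z. Already a fixed point.
Sat(A[(grant ∧ wait) U E[(grant ∧ wait) U ¬wait]]) = {n0, n1, n2, n3, n4, n6}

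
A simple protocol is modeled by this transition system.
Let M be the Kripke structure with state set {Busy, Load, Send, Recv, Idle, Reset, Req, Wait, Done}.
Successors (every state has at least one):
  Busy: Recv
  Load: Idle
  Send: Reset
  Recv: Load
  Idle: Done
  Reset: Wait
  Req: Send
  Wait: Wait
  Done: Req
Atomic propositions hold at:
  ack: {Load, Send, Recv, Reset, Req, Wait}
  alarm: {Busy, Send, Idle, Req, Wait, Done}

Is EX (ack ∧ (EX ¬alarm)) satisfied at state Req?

Yes

Sat(¬alarm) = {Load, Recv, Reset}
Sat(EX ¬alarm) = {s : some successor in {Load, Recv, Reset}} = {Busy, Send, Recv}
Sat(ack ∧ (EX ¬alarm)) = {Send, Recv}
Sat(EX (ack ∧ (EX ¬alarm))) = {s : some successor in {Send, Recv}} = {Busy, Req}
Req ∈ Sat(EX (ack ∧ (EX ¬alarm))) = {Busy, Req}, so the formula holds at Req.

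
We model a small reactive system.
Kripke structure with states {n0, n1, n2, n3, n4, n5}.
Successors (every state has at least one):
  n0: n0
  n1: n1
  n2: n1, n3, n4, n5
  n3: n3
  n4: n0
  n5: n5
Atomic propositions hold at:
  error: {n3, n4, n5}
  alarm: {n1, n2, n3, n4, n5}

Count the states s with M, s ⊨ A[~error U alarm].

5

Sat(~error) = {n0, n1, n2}
A[~error U alarm]: least fixpoint, start Z0 = Sat(alarm) = {n1, n2, n3, n4, n5}, add states in Sat(~error) with every successor in Z. Already a fixed point.
Sat(A[~error U alarm]) = {n1, n2, n3, n4, n5}
|Sat(A[~error U alarm])| = |{n1, n2, n3, n4, n5}| = 5.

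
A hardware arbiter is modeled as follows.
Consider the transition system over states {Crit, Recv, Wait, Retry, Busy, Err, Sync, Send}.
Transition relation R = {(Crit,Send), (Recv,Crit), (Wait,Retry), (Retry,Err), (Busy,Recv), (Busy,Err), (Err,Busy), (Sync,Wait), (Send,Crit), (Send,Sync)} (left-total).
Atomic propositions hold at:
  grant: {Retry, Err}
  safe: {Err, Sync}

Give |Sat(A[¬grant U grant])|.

Sat(¬grant) = {Crit, Recv, Wait, Busy, Sync, Send}
A[¬grant U grant]: least fixpoint, start Z0 = Sat(grant) = {Retry, Err}, add states in Sat(¬grant) with every successor in Z. Z1 = {Wait, Retry, Err}; Z2 = {Wait, Retry, Err, Sync}; fixed.
Sat(A[¬grant U grant]) = {Wait, Retry, Err, Sync}
|Sat(A[¬grant U grant])| = |{Wait, Retry, Err, Sync}| = 4.

4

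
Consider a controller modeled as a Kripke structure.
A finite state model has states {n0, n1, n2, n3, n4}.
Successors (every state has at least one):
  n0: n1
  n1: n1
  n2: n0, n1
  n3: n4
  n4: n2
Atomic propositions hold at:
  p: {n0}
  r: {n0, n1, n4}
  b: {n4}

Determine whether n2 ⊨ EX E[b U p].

Yes

E[b U p]: least fixpoint, start Z0 = Sat(p) = {n0}, add states in Sat(b) with some successor in Z. Already a fixed point.
Sat(E[b U p]) = {n0}
Sat(EX E[b U p]) = {s : some successor in {n0}} = {n2}
n2 ∈ Sat(EX E[b U p]) = {n2}, so the formula holds at n2.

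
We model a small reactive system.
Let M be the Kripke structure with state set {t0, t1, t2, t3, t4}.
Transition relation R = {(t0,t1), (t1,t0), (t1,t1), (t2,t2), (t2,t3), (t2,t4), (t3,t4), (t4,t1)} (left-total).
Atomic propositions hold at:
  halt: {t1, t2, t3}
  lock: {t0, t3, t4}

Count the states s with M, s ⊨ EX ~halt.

Sat(~halt) = {t0, t4}
Sat(EX ~halt) = {s : some successor in {t0, t4}} = {t1, t2, t3}
|Sat(EX ~halt)| = |{t1, t2, t3}| = 3.

3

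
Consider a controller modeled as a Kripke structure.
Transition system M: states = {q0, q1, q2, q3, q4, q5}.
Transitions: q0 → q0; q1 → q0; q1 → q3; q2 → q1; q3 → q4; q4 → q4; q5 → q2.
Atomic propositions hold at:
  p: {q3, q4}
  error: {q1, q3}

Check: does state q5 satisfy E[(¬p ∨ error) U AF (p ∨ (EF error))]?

Yes

Sat(¬p) = {q0, q1, q2, q5}
Sat(¬p ∨ error) = {q0, q1, q2, q3, q5}
EF error: least fixpoint, start Z0 = {q1, q3}, add states with some successor in Z. Z1 = {q1, q2, q3}; Z2 = {q1, q2, q3, q5}; fixed.
Sat(EF error) = {q1, q2, q3, q5}
Sat(p ∨ (EF error)) = {q1, q2, q3, q4, q5}
AF (p ∨ (EF error)): least fixpoint, start Z0 = {q1, q2, q3, q4, q5}, add states with every successor in Z. Already a fixed point.
Sat(AF (p ∨ (EF error))) = {q1, q2, q3, q4, q5}
E[(¬p ∨ error) U AF (p ∨ (EF error))]: least fixpoint, start Z0 = Sat(AF (p ∨ (EF error))) = {q1, q2, q3, q4, q5}, add states in Sat(¬p ∨ error) with some successor in Z. Already a fixed point.
Sat(E[(¬p ∨ error) U AF (p ∨ (EF error))]) = {q1, q2, q3, q4, q5}
q5 ∈ Sat(E[(¬p ∨ error) U AF (p ∨ (EF error))]) = {q1, q2, q3, q4, q5}, so the formula holds at q5.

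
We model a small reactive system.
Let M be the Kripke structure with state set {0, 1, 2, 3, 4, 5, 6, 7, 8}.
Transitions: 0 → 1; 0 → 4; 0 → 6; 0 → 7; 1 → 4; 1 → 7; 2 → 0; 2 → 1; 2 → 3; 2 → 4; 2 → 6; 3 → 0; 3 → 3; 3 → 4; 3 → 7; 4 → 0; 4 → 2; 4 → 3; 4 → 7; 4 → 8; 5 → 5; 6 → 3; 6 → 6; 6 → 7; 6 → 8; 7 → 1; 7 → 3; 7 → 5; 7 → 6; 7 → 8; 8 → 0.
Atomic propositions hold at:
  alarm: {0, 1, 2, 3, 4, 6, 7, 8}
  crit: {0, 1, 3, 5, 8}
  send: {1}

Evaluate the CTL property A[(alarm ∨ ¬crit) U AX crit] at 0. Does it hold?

Sat(¬crit) = {2, 4, 6, 7}
Sat(alarm ∨ ¬crit) = {0, 1, 2, 3, 4, 6, 7, 8}
Sat(AX crit) = {s : every successor in {0, 1, 3, 5, 8}} = {5, 8}
A[(alarm ∨ ¬crit) U AX crit]: least fixpoint, start Z0 = Sat(AX crit) = {5, 8}, add states in Sat(alarm ∨ ¬crit) with every successor in Z. Already a fixed point.
Sat(A[(alarm ∨ ¬crit) U AX crit]) = {5, 8}
0 ∉ Sat(A[(alarm ∨ ¬crit) U AX crit]) = {5, 8}, so the formula does not hold at 0.

No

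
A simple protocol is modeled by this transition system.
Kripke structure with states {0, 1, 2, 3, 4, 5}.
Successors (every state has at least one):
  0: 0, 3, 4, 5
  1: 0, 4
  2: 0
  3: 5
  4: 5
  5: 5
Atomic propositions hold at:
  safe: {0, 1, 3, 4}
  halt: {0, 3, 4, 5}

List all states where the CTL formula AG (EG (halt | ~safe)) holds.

Sat(~safe) = {2, 5}
Sat(halt | ~safe) = {0, 2, 3, 4, 5}
EG (halt | ~safe): greatest fixpoint, start Z0 = {0, 2, 3, 4, 5}, keep only states in Sat with some successor in Z. Already a fixed point.
Sat(EG (halt | ~safe)) = {0, 2, 3, 4, 5}
AG (EG (halt | ~safe)): greatest fixpoint, start Z0 = {0, 2, 3, 4, 5}, keep only states in Sat with every successor in Z. Already a fixed point.
Sat(AG (EG (halt | ~safe))) = {0, 2, 3, 4, 5}

{0, 2, 3, 4, 5}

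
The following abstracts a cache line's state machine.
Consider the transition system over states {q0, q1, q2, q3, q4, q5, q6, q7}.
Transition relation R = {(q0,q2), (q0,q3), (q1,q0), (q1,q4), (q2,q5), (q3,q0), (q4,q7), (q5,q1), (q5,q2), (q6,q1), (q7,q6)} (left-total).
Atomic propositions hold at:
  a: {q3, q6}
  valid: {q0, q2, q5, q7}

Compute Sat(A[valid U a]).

A[valid U a]: least fixpoint, start Z0 = Sat(a) = {q3, q6}, add states in Sat(valid) with every successor in Z. Z1 = {q3, q6, q7}; fixed.
Sat(A[valid U a]) = {q3, q6, q7}

{q3, q6, q7}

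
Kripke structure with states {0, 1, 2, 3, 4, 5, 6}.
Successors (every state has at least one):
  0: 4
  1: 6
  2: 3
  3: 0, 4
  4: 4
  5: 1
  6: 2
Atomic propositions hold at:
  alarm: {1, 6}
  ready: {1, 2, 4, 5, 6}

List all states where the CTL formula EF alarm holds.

EF alarm: least fixpoint, start Z0 = {1, 6}, add states with some successor in Z. Z1 = {1, 5, 6}; fixed.
Sat(EF alarm) = {1, 5, 6}

{1, 5, 6}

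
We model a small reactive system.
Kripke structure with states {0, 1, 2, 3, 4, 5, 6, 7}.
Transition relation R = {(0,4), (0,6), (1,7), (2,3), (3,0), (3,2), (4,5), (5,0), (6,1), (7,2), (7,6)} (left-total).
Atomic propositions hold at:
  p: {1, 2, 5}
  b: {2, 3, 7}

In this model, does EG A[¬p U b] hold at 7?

Sat(¬p) = {0, 3, 4, 6, 7}
A[¬p U b]: least fixpoint, start Z0 = Sat(b) = {2, 3, 7}, add states in Sat(¬p) with every successor in Z. Already a fixed point.
Sat(A[¬p U b]) = {2, 3, 7}
EG A[¬p U b]: greatest fixpoint, start Z0 = {2, 3, 7}, keep only states in Sat with some successor in Z. Already a fixed point.
Sat(EG A[¬p U b]) = {2, 3, 7}
7 ∈ Sat(EG A[¬p U b]) = {2, 3, 7}, so the formula holds at 7.

Yes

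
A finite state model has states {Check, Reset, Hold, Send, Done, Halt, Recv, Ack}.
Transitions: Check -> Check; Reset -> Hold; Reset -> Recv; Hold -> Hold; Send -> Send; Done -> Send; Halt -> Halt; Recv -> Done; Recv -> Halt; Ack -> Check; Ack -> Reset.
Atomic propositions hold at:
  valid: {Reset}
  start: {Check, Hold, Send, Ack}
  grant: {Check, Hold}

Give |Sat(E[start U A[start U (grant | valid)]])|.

4

Sat(grant | valid) = {Check, Reset, Hold}
A[start U (grant | valid)]: least fixpoint, start Z0 = Sat((grant | valid)) = {Check, Reset, Hold}, add states in Sat(start) with every successor in Z. Z1 = {Check, Reset, Hold, Ack}; fixed.
Sat(A[start U (grant | valid)]) = {Check, Reset, Hold, Ack}
E[start U A[start U (grant | valid)]]: least fixpoint, start Z0 = Sat(A[start U (grant | valid)]) = {Check, Reset, Hold, Ack}, add states in Sat(start) with some successor in Z. Already a fixed point.
Sat(E[start U A[start U (grant | valid)]]) = {Check, Reset, Hold, Ack}
|Sat(E[start U A[start U (grant | valid)]])| = |{Check, Reset, Hold, Ack}| = 4.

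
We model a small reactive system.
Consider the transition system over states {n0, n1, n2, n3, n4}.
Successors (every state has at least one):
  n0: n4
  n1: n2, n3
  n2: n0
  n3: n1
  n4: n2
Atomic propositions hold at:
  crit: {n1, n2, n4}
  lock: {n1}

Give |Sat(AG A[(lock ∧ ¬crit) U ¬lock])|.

Sat(¬crit) = {n0, n3}
Sat(lock ∧ ¬crit) = ∅
Sat(¬lock) = {n0, n2, n3, n4}
A[(lock ∧ ¬crit) U ¬lock]: least fixpoint, start Z0 = Sat(¬lock) = {n0, n2, n3, n4}, add states in Sat(lock ∧ ¬crit) with every successor in Z. Already a fixed point.
Sat(A[(lock ∧ ¬crit) U ¬lock]) = {n0, n2, n3, n4}
AG A[(lock ∧ ¬crit) U ¬lock]: greatest fixpoint, start Z0 = {n0, n2, n3, n4}, keep only states in Sat with every successor in Z. Z1 = {n0, n2, n4}; fixed.
Sat(AG A[(lock ∧ ¬crit) U ¬lock]) = {n0, n2, n4}
|Sat(AG A[(lock ∧ ¬crit) U ¬lock])| = |{n0, n2, n4}| = 3.

3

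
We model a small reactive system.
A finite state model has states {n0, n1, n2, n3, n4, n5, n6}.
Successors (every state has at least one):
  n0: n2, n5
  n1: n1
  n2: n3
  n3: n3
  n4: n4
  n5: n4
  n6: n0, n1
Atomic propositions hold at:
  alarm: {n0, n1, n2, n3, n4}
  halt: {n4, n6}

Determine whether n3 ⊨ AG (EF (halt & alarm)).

Sat(halt & alarm) = {n4}
EF (halt & alarm): least fixpoint, start Z0 = {n4}, add states with some successor in Z. Z1 = {n4, n5}; Z2 = {n0, n4, n5}; Z3 = {n0, n4, n5, n6}; fixed.
Sat(EF (halt & alarm)) = {n0, n4, n5, n6}
AG (EF (halt & alarm)): greatest fixpoint, start Z0 = {n0, n4, n5, n6}, keep only states in Sat with every successor in Z. Z1 = {n4, n5}; fixed.
Sat(AG (EF (halt & alarm))) = {n4, n5}
n3 ∉ Sat(AG (EF (halt & alarm))) = {n4, n5}, so the formula does not hold at n3.

No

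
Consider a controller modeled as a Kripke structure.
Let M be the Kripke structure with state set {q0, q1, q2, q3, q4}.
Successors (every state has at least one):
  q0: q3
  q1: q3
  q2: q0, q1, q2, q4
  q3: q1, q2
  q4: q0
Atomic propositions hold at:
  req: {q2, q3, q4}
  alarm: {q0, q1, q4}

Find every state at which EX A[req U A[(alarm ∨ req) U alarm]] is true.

Sat(alarm ∨ req) = {q0, q1, q2, q3, q4}
A[(alarm ∨ req) U alarm]: least fixpoint, start Z0 = Sat(alarm) = {q0, q1, q4}, add states in Sat(alarm ∨ req) with every successor in Z. Already a fixed point.
Sat(A[(alarm ∨ req) U alarm]) = {q0, q1, q4}
A[req U A[(alarm ∨ req) U alarm]]: least fixpoint, start Z0 = Sat(A[(alarm ∨ req) U alarm]) = {q0, q1, q4}, add states in Sat(req) with every successor in Z. Already a fixed point.
Sat(A[req U A[(alarm ∨ req) U alarm]]) = {q0, q1, q4}
Sat(EX A[req U A[(alarm ∨ req) U alarm]]) = {s : some successor in {q0, q1, q4}} = {q2, q3, q4}

{q2, q3, q4}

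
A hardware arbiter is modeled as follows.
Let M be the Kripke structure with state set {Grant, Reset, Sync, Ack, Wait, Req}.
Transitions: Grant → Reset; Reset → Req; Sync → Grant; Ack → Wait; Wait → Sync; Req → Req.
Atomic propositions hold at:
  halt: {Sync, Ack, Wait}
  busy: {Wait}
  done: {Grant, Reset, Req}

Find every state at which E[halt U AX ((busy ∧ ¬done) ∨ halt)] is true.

Sat(¬done) = {Sync, Ack, Wait}
Sat(busy ∧ ¬done) = {Wait}
Sat((busy ∧ ¬done) ∨ halt) = {Sync, Ack, Wait}
Sat(AX ((busy ∧ ¬done) ∨ halt)) = {s : every successor in {Sync, Ack, Wait}} = {Ack, Wait}
E[halt U AX ((busy ∧ ¬done) ∨ halt)]: least fixpoint, start Z0 = Sat(AX ((busy ∧ ¬done) ∨ halt)) = {Ack, Wait}, add states in Sat(halt) with some successor in Z. Already a fixed point.
Sat(E[halt U AX ((busy ∧ ¬done) ∨ halt)]) = {Ack, Wait}

{Ack, Wait}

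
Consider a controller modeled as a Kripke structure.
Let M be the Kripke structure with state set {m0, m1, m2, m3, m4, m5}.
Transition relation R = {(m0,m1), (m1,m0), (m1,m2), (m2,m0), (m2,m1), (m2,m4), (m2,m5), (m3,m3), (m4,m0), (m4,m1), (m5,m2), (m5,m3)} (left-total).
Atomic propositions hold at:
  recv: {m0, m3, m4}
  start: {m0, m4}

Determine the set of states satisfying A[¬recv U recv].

{m0, m3, m4}

Sat(¬recv) = {m1, m2, m5}
A[¬recv U recv]: least fixpoint, start Z0 = Sat(recv) = {m0, m3, m4}, add states in Sat(¬recv) with every successor in Z. Already a fixed point.
Sat(A[¬recv U recv]) = {m0, m3, m4}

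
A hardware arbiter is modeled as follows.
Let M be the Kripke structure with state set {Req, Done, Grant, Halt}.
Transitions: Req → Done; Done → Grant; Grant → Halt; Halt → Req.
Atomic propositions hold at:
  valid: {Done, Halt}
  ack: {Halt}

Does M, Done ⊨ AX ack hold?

No

Sat(AX ack) = {s : every successor in {Halt}} = {Grant}
Done ∉ Sat(AX ack) = {Grant}, so the formula does not hold at Done.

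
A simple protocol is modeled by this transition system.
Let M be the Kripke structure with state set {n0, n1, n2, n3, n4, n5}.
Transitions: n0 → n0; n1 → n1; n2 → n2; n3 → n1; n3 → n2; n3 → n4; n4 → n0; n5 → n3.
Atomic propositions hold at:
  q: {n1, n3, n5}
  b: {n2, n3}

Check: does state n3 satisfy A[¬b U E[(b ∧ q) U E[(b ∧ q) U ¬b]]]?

Yes

Sat(¬b) = {n0, n1, n4, n5}
Sat(b ∧ q) = {n3}
E[(b ∧ q) U ¬b]: least fixpoint, start Z0 = Sat(¬b) = {n0, n1, n4, n5}, add states in Sat(b ∧ q) with some successor in Z. Z1 = {n0, n1, n3, n4, n5}; fixed.
Sat(E[(b ∧ q) U ¬b]) = {n0, n1, n3, n4, n5}
E[(b ∧ q) U E[(b ∧ q) U ¬b]]: least fixpoint, start Z0 = Sat(E[(b ∧ q) U ¬b]) = {n0, n1, n3, n4, n5}, add states in Sat(b ∧ q) with some successor in Z. Already a fixed point.
Sat(E[(b ∧ q) U E[(b ∧ q) U ¬b]]) = {n0, n1, n3, n4, n5}
A[¬b U E[(b ∧ q) U E[(b ∧ q) U ¬b]]]: least fixpoint, start Z0 = Sat(E[(b ∧ q) U E[(b ∧ q) U ¬b]]) = {n0, n1, n3, n4, n5}, add states in Sat(¬b) with every successor in Z. Already a fixed point.
Sat(A[¬b U E[(b ∧ q) U E[(b ∧ q) U ¬b]]]) = {n0, n1, n3, n4, n5}
n3 ∈ Sat(A[¬b U E[(b ∧ q) U E[(b ∧ q) U ¬b]]]) = {n0, n1, n3, n4, n5}, so the formula holds at n3.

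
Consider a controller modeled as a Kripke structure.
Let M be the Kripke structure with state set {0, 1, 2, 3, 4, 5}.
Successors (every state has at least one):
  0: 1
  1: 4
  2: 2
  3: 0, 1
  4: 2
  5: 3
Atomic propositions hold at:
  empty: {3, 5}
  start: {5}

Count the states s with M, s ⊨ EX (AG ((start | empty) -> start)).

5

Sat(start | empty) = {3, 5}
Sat((start | empty) -> start) = {0, 1, 2, 4, 5}
AG ((start | empty) -> start): greatest fixpoint, start Z0 = {0, 1, 2, 4, 5}, keep only states in Sat with every successor in Z. Z1 = {0, 1, 2, 4}; fixed.
Sat(AG ((start | empty) -> start)) = {0, 1, 2, 4}
Sat(EX (AG ((start | empty) -> start))) = {s : some successor in {0, 1, 2, 4}} = {0, 1, 2, 3, 4}
|Sat(EX (AG ((start | empty) -> start)))| = |{0, 1, 2, 3, 4}| = 5.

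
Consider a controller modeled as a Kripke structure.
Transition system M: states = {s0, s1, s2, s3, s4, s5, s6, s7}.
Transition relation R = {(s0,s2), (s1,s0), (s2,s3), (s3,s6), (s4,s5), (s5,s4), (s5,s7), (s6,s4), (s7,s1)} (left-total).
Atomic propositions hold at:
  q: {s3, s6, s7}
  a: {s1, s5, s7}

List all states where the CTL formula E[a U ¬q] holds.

{s0, s1, s2, s4, s5, s7}

Sat(¬q) = {s0, s1, s2, s4, s5}
E[a U ¬q]: least fixpoint, start Z0 = Sat(¬q) = {s0, s1, s2, s4, s5}, add states in Sat(a) with some successor in Z. Z1 = {s0, s1, s2, s4, s5, s7}; fixed.
Sat(E[a U ¬q]) = {s0, s1, s2, s4, s5, s7}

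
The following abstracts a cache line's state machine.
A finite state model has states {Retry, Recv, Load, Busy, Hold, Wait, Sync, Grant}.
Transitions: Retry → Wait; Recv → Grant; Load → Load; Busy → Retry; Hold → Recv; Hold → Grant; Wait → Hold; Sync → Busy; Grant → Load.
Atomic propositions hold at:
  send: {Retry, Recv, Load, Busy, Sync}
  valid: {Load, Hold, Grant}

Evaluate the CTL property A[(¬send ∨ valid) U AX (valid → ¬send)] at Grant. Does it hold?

No

Sat(¬send) = {Hold, Wait, Grant}
Sat(¬send ∨ valid) = {Load, Hold, Wait, Grant}
Sat(valid → ¬send) = {Retry, Recv, Busy, Hold, Wait, Sync, Grant}
Sat(AX (valid → ¬send)) = {s : every successor in {Retry, Recv, Busy, Hold, Wait, Sync, Grant}} = {Retry, Recv, Busy, Hold, Wait, Sync}
A[(¬send ∨ valid) U AX (valid → ¬send)]: least fixpoint, start Z0 = Sat(AX (valid → ¬send)) = {Retry, Recv, Busy, Hold, Wait, Sync}, add states in Sat(¬send ∨ valid) with every successor in Z. Already a fixed point.
Sat(A[(¬send ∨ valid) U AX (valid → ¬send)]) = {Retry, Recv, Busy, Hold, Wait, Sync}
Grant ∉ Sat(A[(¬send ∨ valid) U AX (valid → ¬send)]) = {Retry, Recv, Busy, Hold, Wait, Sync}, so the formula does not hold at Grant.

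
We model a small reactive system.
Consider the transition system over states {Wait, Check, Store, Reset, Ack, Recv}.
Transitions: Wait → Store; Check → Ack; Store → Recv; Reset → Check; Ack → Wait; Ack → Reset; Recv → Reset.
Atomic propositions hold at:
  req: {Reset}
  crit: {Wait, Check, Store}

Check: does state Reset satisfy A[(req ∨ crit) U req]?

Yes

Sat(req ∨ crit) = {Wait, Check, Store, Reset}
A[(req ∨ crit) U req]: least fixpoint, start Z0 = Sat(req) = {Reset}, add states in Sat(req ∨ crit) with every successor in Z. Already a fixed point.
Sat(A[(req ∨ crit) U req]) = {Reset}
Reset ∈ Sat(A[(req ∨ crit) U req]) = {Reset}, so the formula holds at Reset.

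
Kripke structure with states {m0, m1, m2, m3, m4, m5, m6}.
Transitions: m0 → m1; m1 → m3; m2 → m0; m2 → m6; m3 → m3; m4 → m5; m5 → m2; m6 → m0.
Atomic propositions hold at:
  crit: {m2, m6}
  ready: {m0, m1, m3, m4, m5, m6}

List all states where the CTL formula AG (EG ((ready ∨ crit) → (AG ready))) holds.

{m0, m1, m3, m6}

Sat(ready ∨ crit) = {m0, m1, m2, m3, m4, m5, m6}
AG ready: greatest fixpoint, start Z0 = {m0, m1, m3, m4, m5, m6}, keep only states in Sat with every successor in Z. Z1 = {m0, m1, m3, m4, m6}; Z2 = {m0, m1, m3, m6}; fixed.
Sat(AG ready) = {m0, m1, m3, m6}
Sat((ready ∨ crit) → (AG ready)) = {m0, m1, m3, m6}
EG ((ready ∨ crit) → (AG ready)): greatest fixpoint, start Z0 = {m0, m1, m3, m6}, keep only states in Sat with some successor in Z. Already a fixed point.
Sat(EG ((ready ∨ crit) → (AG ready))) = {m0, m1, m3, m6}
AG (EG ((ready ∨ crit) → (AG ready))): greatest fixpoint, start Z0 = {m0, m1, m3, m6}, keep only states in Sat with every successor in Z. Already a fixed point.
Sat(AG (EG ((ready ∨ crit) → (AG ready)))) = {m0, m1, m3, m6}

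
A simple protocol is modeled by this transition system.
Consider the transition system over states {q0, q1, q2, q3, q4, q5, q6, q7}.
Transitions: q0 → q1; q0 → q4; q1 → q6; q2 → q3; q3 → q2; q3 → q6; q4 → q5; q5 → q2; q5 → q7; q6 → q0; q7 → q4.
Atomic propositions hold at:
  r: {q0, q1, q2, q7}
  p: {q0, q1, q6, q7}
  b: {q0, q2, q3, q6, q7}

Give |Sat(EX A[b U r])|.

6

A[b U r]: least fixpoint, start Z0 = Sat(r) = {q0, q1, q2, q7}, add states in Sat(b) with every successor in Z. Z1 = {q0, q1, q2, q6, q7}; Z2 = {q0, q1, q2, q3, q6, q7}; fixed.
Sat(A[b U r]) = {q0, q1, q2, q3, q6, q7}
Sat(EX A[b U r]) = {s : some successor in {q0, q1, q2, q3, q6, q7}} = {q0, q1, q2, q3, q5, q6}
|Sat(EX A[b U r])| = |{q0, q1, q2, q3, q5, q6}| = 6.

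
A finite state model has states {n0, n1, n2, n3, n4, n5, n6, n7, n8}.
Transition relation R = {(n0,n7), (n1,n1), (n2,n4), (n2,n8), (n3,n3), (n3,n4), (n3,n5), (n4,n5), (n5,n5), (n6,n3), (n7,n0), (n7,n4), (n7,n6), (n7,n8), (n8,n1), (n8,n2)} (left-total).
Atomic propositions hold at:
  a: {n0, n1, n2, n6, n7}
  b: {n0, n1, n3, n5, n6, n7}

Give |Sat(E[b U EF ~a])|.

Sat(~a) = {n3, n4, n5, n8}
EF ~a: least fixpoint, start Z0 = {n3, n4, n5, n8}, add states with some successor in Z. Z1 = {n2, n3, n4, n5, n6, n7, n8}; Z2 = {n0, n2, n3, n4, n5, n6, n7, n8}; fixed.
Sat(EF ~a) = {n0, n2, n3, n4, n5, n6, n7, n8}
E[b U EF ~a]: least fixpoint, start Z0 = Sat(EF ~a) = {n0, n2, n3, n4, n5, n6, n7, n8}, add states in Sat(b) with some successor in Z. Already a fixed point.
Sat(E[b U EF ~a]) = {n0, n2, n3, n4, n5, n6, n7, n8}
|Sat(E[b U EF ~a])| = |{n0, n2, n3, n4, n5, n6, n7, n8}| = 8.

8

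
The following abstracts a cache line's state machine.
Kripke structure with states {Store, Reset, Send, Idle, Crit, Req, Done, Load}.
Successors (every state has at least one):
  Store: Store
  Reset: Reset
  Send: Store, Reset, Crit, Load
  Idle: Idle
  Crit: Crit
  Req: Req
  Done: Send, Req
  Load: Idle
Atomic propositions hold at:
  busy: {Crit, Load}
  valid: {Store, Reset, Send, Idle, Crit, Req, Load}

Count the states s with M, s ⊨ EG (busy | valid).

Sat(busy | valid) = {Store, Reset, Send, Idle, Crit, Req, Load}
EG (busy | valid): greatest fixpoint, start Z0 = {Store, Reset, Send, Idle, Crit, Req, Load}, keep only states in Sat with some successor in Z. Already a fixed point.
Sat(EG (busy | valid)) = {Store, Reset, Send, Idle, Crit, Req, Load}
|Sat(EG (busy | valid))| = |{Store, Reset, Send, Idle, Crit, Req, Load}| = 7.

7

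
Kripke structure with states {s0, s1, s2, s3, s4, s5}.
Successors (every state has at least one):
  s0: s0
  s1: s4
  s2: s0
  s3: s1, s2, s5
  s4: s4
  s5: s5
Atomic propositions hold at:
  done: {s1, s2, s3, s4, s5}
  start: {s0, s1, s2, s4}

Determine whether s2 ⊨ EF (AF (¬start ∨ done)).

Yes

Sat(¬start) = {s3, s5}
Sat(¬start ∨ done) = {s1, s2, s3, s4, s5}
AF (¬start ∨ done): least fixpoint, start Z0 = {s1, s2, s3, s4, s5}, add states with every successor in Z. Already a fixed point.
Sat(AF (¬start ∨ done)) = {s1, s2, s3, s4, s5}
EF (AF (¬start ∨ done)): least fixpoint, start Z0 = {s1, s2, s3, s4, s5}, add states with some successor in Z. Already a fixed point.
Sat(EF (AF (¬start ∨ done))) = {s1, s2, s3, s4, s5}
s2 ∈ Sat(EF (AF (¬start ∨ done))) = {s1, s2, s3, s4, s5}, so the formula holds at s2.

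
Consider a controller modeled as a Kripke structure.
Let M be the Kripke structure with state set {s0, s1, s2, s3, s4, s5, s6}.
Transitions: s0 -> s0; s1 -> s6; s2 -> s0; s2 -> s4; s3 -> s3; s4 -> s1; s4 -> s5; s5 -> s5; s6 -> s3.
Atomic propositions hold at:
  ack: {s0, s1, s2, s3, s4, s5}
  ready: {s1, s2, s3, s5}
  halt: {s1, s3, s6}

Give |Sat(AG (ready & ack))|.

2

Sat(ready & ack) = {s1, s2, s3, s5}
AG (ready & ack): greatest fixpoint, start Z0 = {s1, s2, s3, s5}, keep only states in Sat with every successor in Z. Z1 = {s3, s5}; fixed.
Sat(AG (ready & ack)) = {s3, s5}
|Sat(AG (ready & ack))| = |{s3, s5}| = 2.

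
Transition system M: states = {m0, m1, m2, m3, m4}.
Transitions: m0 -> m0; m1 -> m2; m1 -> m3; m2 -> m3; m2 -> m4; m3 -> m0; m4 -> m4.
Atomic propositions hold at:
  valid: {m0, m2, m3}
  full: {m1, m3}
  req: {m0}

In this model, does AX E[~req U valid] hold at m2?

No

Sat(~req) = {m1, m2, m3, m4}
E[~req U valid]: least fixpoint, start Z0 = Sat(valid) = {m0, m2, m3}, add states in Sat(~req) with some successor in Z. Z1 = {m0, m1, m2, m3}; fixed.
Sat(E[~req U valid]) = {m0, m1, m2, m3}
Sat(AX E[~req U valid]) = {s : every successor in {m0, m1, m2, m3}} = {m0, m1, m3}
m2 ∉ Sat(AX E[~req U valid]) = {m0, m1, m3}, so the formula does not hold at m2.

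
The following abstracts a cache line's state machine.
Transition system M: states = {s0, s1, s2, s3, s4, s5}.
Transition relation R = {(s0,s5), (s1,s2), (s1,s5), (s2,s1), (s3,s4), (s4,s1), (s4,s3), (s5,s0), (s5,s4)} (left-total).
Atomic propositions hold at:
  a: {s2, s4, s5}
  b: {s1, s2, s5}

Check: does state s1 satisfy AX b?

Sat(AX b) = {s : every successor in {s1, s2, s5}} = {s0, s1, s2}
s1 ∈ Sat(AX b) = {s0, s1, s2}, so the formula holds at s1.

Yes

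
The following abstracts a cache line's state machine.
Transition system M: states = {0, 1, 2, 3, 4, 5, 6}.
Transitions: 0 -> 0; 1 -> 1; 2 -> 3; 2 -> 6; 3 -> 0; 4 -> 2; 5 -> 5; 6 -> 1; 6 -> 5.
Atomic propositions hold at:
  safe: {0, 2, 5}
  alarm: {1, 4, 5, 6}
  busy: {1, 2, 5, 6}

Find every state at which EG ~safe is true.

{1, 6}

Sat(~safe) = {1, 3, 4, 6}
EG ~safe: greatest fixpoint, start Z0 = {1, 3, 4, 6}, keep only states in Sat with some successor in Z. Z1 = {1, 6}; fixed.
Sat(EG ~safe) = {1, 6}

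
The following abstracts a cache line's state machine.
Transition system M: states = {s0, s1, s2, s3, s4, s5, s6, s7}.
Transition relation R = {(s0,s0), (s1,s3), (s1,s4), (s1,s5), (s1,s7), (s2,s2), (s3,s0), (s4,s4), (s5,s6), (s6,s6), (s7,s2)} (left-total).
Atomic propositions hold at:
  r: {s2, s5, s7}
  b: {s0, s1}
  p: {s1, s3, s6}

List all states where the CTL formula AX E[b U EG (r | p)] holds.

Sat(r | p) = {s1, s2, s3, s5, s6, s7}
EG (r | p): greatest fixpoint, start Z0 = {s1, s2, s3, s5, s6, s7}, keep only states in Sat with some successor in Z. Z1 = {s1, s2, s5, s6, s7}; fixed.
Sat(EG (r | p)) = {s1, s2, s5, s6, s7}
E[b U EG (r | p)]: least fixpoint, start Z0 = Sat(EG (r | p)) = {s1, s2, s5, s6, s7}, add states in Sat(b) with some successor in Z. Already a fixed point.
Sat(E[b U EG (r | p)]) = {s1, s2, s5, s6, s7}
Sat(AX E[b U EG (r | p)]) = {s : every successor in {s1, s2, s5, s6, s7}} = {s2, s5, s6, s7}

{s2, s5, s6, s7}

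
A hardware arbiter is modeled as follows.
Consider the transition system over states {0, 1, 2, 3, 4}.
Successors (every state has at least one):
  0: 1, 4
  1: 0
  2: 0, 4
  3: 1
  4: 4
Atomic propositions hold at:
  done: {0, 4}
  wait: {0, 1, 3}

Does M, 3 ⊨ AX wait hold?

Yes

Sat(AX wait) = {s : every successor in {0, 1, 3}} = {1, 3}
3 ∈ Sat(AX wait) = {1, 3}, so the formula holds at 3.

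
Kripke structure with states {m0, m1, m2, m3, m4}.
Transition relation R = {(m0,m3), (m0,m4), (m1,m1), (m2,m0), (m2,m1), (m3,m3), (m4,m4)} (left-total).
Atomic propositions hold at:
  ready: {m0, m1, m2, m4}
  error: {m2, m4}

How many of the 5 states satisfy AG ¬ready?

1

Sat(¬ready) = {m3}
AG ¬ready: greatest fixpoint, start Z0 = {m3}, keep only states in Sat with every successor in Z. Already a fixed point.
Sat(AG ¬ready) = {m3}
|Sat(AG ¬ready)| = |{m3}| = 1.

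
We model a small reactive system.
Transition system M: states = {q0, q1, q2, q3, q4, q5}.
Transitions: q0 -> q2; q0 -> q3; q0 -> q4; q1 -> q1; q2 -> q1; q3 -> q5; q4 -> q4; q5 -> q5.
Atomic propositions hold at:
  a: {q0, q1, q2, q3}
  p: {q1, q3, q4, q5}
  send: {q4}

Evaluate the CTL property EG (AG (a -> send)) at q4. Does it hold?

Yes

Sat(a -> send) = {q4, q5}
AG (a -> send): greatest fixpoint, start Z0 = {q4, q5}, keep only states in Sat with every successor in Z. Already a fixed point.
Sat(AG (a -> send)) = {q4, q5}
EG (AG (a -> send)): greatest fixpoint, start Z0 = {q4, q5}, keep only states in Sat with some successor in Z. Already a fixed point.
Sat(EG (AG (a -> send))) = {q4, q5}
q4 ∈ Sat(EG (AG (a -> send))) = {q4, q5}, so the formula holds at q4.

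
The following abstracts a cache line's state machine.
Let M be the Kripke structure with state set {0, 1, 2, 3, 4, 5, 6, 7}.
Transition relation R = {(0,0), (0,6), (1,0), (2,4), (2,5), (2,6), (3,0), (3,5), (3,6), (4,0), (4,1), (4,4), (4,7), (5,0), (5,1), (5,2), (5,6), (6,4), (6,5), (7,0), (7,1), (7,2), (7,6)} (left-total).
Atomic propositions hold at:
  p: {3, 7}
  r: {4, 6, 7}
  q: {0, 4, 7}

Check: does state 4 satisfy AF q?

Yes

AF q: least fixpoint, start Z0 = {0, 4, 7}, add states with every successor in Z. Z1 = {0, 1, 4, 7}; fixed.
Sat(AF q) = {0, 1, 4, 7}
4 ∈ Sat(AF q) = {0, 1, 4, 7}, so the formula holds at 4.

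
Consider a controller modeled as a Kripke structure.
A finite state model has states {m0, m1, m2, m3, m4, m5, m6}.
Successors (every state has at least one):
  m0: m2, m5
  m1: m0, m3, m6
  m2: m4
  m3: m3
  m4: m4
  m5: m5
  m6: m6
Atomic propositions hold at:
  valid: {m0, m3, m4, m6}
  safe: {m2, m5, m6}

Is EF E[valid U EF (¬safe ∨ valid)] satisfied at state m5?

Sat(¬safe) = {m0, m1, m3, m4}
Sat(¬safe ∨ valid) = {m0, m1, m3, m4, m6}
EF (¬safe ∨ valid): least fixpoint, start Z0 = {m0, m1, m3, m4, m6}, add states with some successor in Z. Z1 = {m0, m1, m2, m3, m4, m6}; fixed.
Sat(EF (¬safe ∨ valid)) = {m0, m1, m2, m3, m4, m6}
E[valid U EF (¬safe ∨ valid)]: least fixpoint, start Z0 = Sat(EF (¬safe ∨ valid)) = {m0, m1, m2, m3, m4, m6}, add states in Sat(valid) with some successor in Z. Already a fixed point.
Sat(E[valid U EF (¬safe ∨ valid)]) = {m0, m1, m2, m3, m4, m6}
EF E[valid U EF (¬safe ∨ valid)]: least fixpoint, start Z0 = {m0, m1, m2, m3, m4, m6}, add states with some successor in Z. Already a fixed point.
Sat(EF E[valid U EF (¬safe ∨ valid)]) = {m0, m1, m2, m3, m4, m6}
m5 ∉ Sat(EF E[valid U EF (¬safe ∨ valid)]) = {m0, m1, m2, m3, m4, m6}, so the formula does not hold at m5.

No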